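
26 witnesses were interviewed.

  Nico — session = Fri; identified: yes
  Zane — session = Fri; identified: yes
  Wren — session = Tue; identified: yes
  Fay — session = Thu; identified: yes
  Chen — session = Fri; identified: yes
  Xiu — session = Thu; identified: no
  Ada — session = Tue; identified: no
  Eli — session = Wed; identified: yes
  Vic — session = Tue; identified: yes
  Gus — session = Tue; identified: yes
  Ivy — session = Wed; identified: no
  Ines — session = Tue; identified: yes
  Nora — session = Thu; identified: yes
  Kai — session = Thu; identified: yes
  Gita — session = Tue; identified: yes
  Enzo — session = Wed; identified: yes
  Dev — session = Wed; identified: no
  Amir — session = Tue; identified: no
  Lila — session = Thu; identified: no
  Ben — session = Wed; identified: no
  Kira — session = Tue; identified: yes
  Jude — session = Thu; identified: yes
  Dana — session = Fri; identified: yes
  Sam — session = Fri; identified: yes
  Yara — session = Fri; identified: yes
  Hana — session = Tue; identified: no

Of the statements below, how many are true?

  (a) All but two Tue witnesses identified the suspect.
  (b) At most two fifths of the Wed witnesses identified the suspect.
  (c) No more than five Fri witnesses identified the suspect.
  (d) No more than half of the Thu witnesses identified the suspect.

(a) Tue: |A| = 9, |A ∩ B| = 6; needs |A ∖ B| = 2 — false.
(b) Wed: |A| = 5, |A ∩ B| = 2; needs |A ∩ B| / |A| ≤ 2/5 — true.
(c) Fri: |A| = 6, |A ∩ B| = 6; needs |A ∩ B| ≤ 5 — false.
(d) Thu: |A| = 6, |A ∩ B| = 4; needs |A ∩ B| ≤ |A ∖ B| — false.

1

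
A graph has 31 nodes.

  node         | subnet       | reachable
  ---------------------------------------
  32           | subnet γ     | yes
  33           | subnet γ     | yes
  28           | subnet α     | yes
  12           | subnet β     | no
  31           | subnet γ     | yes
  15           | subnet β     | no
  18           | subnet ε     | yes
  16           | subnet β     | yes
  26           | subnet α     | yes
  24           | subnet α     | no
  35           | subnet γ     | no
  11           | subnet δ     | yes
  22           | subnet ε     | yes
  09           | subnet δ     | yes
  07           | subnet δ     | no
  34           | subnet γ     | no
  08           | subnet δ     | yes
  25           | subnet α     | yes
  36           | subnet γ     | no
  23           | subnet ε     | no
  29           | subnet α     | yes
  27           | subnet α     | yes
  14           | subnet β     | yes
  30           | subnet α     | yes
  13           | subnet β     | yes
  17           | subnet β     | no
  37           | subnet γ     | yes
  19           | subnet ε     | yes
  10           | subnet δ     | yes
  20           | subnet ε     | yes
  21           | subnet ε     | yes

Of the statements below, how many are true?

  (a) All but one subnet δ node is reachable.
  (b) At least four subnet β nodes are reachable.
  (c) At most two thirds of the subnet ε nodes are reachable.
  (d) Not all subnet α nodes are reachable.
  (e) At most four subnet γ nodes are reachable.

(a) subnet δ: |A| = 5, |A ∩ B| = 4; needs |A ∖ B| = 1 — true.
(b) subnet β: |A| = 6, |A ∩ B| = 3; needs |A ∩ B| ≥ 4 — false.
(c) subnet ε: |A| = 6, |A ∩ B| = 5; needs |A ∩ B| / |A| ≤ 2/3 — false.
(d) subnet α: |A| = 7, |A ∩ B| = 6; needs A ⊄ B (|A ∖ B| ≥ 1) — true.
(e) subnet γ: |A| = 7, |A ∩ B| = 4; needs |A ∩ B| ≤ 4 — true.

3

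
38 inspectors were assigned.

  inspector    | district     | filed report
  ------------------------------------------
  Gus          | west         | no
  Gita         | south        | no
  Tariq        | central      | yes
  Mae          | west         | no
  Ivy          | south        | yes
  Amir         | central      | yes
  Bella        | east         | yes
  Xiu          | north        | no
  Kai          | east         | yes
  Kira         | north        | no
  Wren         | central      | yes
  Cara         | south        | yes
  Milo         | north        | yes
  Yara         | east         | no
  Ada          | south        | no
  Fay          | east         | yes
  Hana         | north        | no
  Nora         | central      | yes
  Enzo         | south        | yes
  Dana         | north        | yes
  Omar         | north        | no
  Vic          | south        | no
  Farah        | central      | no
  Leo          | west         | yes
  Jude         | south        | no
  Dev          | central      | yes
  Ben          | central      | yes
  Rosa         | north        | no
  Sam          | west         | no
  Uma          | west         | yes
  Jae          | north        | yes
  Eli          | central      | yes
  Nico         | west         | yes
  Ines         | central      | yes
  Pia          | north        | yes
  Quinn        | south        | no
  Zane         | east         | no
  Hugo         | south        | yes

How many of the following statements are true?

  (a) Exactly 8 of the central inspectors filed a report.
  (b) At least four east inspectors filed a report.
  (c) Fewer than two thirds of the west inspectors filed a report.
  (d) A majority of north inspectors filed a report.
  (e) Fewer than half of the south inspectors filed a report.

(a) central: |A| = 9, |A ∩ B| = 8; needs |A ∩ B| = 8 — true.
(b) east: |A| = 5, |A ∩ B| = 3; needs |A ∩ B| ≥ 4 — false.
(c) west: |A| = 6, |A ∩ B| = 3; needs |A ∩ B| / |A| < 2/3 — true.
(d) north: |A| = 9, |A ∩ B| = 4; needs |A ∩ B| > |A ∖ B| — false.
(e) south: |A| = 9, |A ∩ B| = 4; needs |A ∩ B| < |A ∖ B| — true.

3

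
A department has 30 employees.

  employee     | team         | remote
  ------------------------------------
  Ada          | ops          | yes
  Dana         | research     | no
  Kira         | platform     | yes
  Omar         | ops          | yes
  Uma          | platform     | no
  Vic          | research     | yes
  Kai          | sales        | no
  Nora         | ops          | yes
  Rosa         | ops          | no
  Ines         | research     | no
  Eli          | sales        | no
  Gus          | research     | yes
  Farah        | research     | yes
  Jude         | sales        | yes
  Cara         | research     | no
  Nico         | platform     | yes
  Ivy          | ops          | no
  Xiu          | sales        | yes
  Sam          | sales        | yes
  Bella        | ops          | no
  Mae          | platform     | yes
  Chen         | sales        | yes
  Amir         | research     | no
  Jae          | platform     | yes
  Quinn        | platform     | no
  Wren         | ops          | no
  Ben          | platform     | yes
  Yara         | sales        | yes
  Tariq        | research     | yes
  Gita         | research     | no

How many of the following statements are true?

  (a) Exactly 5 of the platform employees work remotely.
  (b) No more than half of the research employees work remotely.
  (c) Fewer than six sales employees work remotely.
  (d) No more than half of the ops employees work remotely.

4

(a) platform: |A| = 7, |A ∩ B| = 5; needs |A ∩ B| = 5 — true.
(b) research: |A| = 9, |A ∩ B| = 4; needs |A ∩ B| ≤ |A ∖ B| — true.
(c) sales: |A| = 7, |A ∩ B| = 5; needs |A ∩ B| < 6 — true.
(d) ops: |A| = 7, |A ∩ B| = 3; needs |A ∩ B| ≤ |A ∖ B| — true.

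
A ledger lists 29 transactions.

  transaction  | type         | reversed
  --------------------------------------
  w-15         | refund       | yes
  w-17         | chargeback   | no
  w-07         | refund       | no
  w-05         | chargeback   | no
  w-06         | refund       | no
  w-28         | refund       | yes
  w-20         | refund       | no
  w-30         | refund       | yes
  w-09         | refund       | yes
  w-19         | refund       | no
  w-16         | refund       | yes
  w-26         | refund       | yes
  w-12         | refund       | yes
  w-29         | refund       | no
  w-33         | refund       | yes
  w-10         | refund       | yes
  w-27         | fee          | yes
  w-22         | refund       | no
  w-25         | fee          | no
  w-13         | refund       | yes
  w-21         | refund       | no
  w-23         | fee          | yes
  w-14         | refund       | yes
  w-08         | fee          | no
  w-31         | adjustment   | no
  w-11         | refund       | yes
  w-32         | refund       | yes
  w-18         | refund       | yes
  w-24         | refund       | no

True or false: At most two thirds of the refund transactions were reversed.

True

The determiner here denotes the relation: |A ∩ B| / |A| ≤ 2/3.
|A| = 22, |A ∩ B| = 14, |A ∖ B| = 8.
|A ∩ B|/|A| = 14/22, so the statement is true.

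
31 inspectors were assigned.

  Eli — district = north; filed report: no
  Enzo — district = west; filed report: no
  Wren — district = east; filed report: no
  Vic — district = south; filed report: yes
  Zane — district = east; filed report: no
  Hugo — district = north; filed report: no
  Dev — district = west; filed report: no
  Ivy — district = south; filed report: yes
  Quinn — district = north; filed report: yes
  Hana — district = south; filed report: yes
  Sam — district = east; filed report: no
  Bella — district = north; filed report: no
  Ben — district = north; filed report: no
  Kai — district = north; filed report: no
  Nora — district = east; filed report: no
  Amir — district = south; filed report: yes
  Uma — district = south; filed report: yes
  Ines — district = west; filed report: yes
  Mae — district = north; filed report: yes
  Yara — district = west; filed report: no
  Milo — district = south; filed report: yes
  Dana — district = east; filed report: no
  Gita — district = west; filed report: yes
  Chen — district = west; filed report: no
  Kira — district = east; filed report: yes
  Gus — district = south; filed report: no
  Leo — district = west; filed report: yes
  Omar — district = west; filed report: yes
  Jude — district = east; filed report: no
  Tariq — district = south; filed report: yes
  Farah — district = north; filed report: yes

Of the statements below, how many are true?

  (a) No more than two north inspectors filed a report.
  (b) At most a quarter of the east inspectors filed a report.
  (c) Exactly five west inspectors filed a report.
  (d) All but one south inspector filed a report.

2

(a) north: |A| = 8, |A ∩ B| = 3; needs |A ∩ B| ≤ 2 — false.
(b) east: |A| = 7, |A ∩ B| = 1; needs |A ∩ B| / |A| ≤ 1/4 — true.
(c) west: |A| = 8, |A ∩ B| = 4; needs |A ∩ B| = 5 — false.
(d) south: |A| = 8, |A ∩ B| = 7; needs |A ∖ B| = 1 — true.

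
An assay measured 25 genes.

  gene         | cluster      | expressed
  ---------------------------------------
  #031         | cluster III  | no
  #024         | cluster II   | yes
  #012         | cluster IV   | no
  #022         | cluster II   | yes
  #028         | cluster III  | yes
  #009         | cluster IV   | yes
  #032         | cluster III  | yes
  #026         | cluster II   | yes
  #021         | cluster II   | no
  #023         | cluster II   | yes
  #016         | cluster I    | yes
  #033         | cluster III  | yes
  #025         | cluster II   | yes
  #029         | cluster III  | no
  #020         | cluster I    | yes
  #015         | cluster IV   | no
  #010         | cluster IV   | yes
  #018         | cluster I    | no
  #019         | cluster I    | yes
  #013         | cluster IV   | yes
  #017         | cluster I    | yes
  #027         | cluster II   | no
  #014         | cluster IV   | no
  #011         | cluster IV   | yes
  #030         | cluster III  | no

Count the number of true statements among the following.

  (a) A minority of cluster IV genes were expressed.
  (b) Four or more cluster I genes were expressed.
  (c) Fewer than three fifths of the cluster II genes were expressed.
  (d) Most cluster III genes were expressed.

1

(a) cluster IV: |A| = 7, |A ∩ B| = 4; needs |A ∩ B| < |A ∖ B| — false.
(b) cluster I: |A| = 5, |A ∩ B| = 4; needs |A ∩ B| ≥ 4 — true.
(c) cluster II: |A| = 7, |A ∩ B| = 5; needs |A ∩ B| / |A| < 3/5 — false.
(d) cluster III: |A| = 6, |A ∩ B| = 3; needs |A ∩ B| > |A ∖ B| — false.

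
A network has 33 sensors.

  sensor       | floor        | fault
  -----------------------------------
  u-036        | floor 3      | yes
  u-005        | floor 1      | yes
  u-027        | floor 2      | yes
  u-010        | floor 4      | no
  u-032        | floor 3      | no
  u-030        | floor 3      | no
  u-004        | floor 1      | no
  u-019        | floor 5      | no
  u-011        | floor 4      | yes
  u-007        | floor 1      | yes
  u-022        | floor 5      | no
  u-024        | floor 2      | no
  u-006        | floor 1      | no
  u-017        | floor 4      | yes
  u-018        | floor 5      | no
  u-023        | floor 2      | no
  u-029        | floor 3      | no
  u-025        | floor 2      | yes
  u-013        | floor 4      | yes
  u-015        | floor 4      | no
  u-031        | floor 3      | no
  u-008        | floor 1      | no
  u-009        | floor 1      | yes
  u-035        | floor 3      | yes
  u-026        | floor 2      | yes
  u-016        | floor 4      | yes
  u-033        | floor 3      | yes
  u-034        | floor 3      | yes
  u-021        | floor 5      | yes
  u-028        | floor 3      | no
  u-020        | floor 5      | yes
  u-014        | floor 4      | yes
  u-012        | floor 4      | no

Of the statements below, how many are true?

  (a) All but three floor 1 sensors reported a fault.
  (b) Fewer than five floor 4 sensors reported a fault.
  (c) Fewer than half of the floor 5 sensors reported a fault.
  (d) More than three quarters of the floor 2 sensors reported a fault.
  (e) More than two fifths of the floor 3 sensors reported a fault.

3

(a) floor 1: |A| = 6, |A ∩ B| = 3; needs |A ∖ B| = 3 — true.
(b) floor 4: |A| = 8, |A ∩ B| = 5; needs |A ∩ B| < 5 — false.
(c) floor 5: |A| = 5, |A ∩ B| = 2; needs |A ∩ B| < |A ∖ B| — true.
(d) floor 2: |A| = 5, |A ∩ B| = 3; needs |A ∩ B| / |A| > 3/4 — false.
(e) floor 3: |A| = 9, |A ∩ B| = 4; needs |A ∩ B| / |A| > 2/5 — true.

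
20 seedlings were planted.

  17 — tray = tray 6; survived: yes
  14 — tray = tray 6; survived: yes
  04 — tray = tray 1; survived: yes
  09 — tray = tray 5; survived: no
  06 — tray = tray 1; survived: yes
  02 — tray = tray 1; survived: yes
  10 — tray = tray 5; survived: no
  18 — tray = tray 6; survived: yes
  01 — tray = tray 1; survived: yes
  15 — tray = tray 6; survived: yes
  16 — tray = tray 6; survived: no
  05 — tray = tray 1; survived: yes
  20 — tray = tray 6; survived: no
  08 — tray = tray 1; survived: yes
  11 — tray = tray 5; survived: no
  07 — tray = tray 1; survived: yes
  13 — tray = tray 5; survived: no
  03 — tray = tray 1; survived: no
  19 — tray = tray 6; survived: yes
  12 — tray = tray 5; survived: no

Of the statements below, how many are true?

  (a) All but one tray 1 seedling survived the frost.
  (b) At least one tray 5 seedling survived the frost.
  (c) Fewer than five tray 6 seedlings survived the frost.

(a) tray 1: |A| = 8, |A ∩ B| = 7; needs |A ∖ B| = 1 — true.
(b) tray 5: |A| = 5, |A ∩ B| = 0; needs A ∩ B ≠ ∅ (|A ∩ B| ≥ 1) — false.
(c) tray 6: |A| = 7, |A ∩ B| = 5; needs |A ∩ B| < 5 — false.

1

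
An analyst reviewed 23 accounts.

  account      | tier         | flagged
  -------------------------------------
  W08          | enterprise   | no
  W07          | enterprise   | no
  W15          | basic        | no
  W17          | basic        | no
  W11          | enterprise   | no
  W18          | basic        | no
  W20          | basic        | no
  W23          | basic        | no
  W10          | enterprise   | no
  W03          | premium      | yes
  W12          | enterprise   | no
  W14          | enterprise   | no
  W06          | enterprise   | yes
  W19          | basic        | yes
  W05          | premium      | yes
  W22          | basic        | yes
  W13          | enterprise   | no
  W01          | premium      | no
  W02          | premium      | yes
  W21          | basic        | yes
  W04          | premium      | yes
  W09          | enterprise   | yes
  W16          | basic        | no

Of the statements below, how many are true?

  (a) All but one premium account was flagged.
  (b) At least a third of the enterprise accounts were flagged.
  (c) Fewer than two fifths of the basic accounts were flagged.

(a) premium: |A| = 5, |A ∩ B| = 4; needs |A ∖ B| = 1 — true.
(b) enterprise: |A| = 9, |A ∩ B| = 2; needs |A ∩ B| / |A| ≥ 1/3 — false.
(c) basic: |A| = 9, |A ∩ B| = 3; needs |A ∩ B| / |A| < 2/5 — true.

2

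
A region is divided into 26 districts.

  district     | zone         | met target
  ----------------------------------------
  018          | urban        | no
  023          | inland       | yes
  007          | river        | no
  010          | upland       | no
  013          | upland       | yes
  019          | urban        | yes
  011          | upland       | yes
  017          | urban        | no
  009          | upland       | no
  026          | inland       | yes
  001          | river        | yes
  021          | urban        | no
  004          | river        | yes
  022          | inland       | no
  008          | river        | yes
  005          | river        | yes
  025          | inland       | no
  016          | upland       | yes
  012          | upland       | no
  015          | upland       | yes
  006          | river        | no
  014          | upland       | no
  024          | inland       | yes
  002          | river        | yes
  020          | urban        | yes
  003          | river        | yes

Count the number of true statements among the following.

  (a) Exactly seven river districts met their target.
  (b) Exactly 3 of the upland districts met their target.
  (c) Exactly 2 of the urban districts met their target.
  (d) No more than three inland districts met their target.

2

(a) river: |A| = 8, |A ∩ B| = 6; needs |A ∩ B| = 7 — false.
(b) upland: |A| = 8, |A ∩ B| = 4; needs |A ∩ B| = 3 — false.
(c) urban: |A| = 5, |A ∩ B| = 2; needs |A ∩ B| = 2 — true.
(d) inland: |A| = 5, |A ∩ B| = 3; needs |A ∩ B| ≤ 3 — true.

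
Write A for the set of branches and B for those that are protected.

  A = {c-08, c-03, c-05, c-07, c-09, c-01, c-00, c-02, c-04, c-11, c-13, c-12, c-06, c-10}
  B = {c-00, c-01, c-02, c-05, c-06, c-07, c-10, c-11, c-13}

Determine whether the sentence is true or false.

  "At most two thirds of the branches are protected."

Truth condition: |A ∩ B| / |A| ≤ 2/3.
A (the restrictor) = {c-08, c-03, c-05, c-07, c-09, c-01, c-00, c-02, c-04, c-11, c-13, c-12, c-06, c-10}, |A| = 14.
A ∩ B = {c-05, c-07, c-01, c-00, c-02, c-11, c-13, c-06, c-10}, so |A ∩ B| = 9.
A ∖ B = {c-08, c-03, c-09, c-04, c-12}, so |A ∖ B| = 5.
|A ∩ B|/|A| = 9/14, so the statement is true.

True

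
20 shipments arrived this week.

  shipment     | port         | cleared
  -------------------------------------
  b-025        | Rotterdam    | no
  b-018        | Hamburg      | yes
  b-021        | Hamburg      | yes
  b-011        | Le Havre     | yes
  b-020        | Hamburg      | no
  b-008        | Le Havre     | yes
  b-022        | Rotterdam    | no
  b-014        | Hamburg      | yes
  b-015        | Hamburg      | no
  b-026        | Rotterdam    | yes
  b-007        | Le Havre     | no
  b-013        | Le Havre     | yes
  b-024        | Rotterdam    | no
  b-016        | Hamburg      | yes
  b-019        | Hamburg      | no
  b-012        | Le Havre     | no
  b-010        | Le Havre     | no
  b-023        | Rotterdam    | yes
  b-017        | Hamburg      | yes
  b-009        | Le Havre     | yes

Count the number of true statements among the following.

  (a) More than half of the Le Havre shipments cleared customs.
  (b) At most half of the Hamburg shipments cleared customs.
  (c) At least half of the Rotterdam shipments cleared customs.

(a) Le Havre: |A| = 7, |A ∩ B| = 4; needs |A ∩ B| > |A ∖ B| — true.
(b) Hamburg: |A| = 8, |A ∩ B| = 5; needs |A ∩ B| ≤ |A ∖ B| — false.
(c) Rotterdam: |A| = 5, |A ∩ B| = 2; needs |A ∩ B| ≥ |A ∖ B| — false.

1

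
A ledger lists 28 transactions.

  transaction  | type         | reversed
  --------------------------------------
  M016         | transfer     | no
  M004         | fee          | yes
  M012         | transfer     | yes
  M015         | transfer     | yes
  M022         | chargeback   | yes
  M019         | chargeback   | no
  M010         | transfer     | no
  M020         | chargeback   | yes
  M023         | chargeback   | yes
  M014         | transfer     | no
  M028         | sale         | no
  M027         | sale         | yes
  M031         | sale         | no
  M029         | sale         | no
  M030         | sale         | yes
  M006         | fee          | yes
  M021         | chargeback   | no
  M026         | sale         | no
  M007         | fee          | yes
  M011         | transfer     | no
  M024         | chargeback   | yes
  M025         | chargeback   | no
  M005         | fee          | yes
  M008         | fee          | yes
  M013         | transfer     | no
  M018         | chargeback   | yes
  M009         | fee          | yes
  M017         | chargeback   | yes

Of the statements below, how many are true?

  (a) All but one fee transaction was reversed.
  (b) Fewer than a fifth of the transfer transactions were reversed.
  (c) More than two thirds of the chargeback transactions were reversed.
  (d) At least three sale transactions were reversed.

(a) fee: |A| = 6, |A ∩ B| = 6; needs |A ∖ B| = 1 — false.
(b) transfer: |A| = 7, |A ∩ B| = 2; needs |A ∩ B| / |A| < 1/5 — false.
(c) chargeback: |A| = 9, |A ∩ B| = 6; needs |A ∩ B| / |A| > 2/3 — false.
(d) sale: |A| = 6, |A ∩ B| = 2; needs |A ∩ B| ≥ 3 — false.

0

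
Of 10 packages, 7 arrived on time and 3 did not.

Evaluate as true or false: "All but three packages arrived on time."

True

'All but three packages arrived on time' holds iff |A ∖ B| = 3.
|A| = 10, |A ∩ B| = 7, |A ∖ B| = 3.
|A ∖ B| = 3, so the statement is true.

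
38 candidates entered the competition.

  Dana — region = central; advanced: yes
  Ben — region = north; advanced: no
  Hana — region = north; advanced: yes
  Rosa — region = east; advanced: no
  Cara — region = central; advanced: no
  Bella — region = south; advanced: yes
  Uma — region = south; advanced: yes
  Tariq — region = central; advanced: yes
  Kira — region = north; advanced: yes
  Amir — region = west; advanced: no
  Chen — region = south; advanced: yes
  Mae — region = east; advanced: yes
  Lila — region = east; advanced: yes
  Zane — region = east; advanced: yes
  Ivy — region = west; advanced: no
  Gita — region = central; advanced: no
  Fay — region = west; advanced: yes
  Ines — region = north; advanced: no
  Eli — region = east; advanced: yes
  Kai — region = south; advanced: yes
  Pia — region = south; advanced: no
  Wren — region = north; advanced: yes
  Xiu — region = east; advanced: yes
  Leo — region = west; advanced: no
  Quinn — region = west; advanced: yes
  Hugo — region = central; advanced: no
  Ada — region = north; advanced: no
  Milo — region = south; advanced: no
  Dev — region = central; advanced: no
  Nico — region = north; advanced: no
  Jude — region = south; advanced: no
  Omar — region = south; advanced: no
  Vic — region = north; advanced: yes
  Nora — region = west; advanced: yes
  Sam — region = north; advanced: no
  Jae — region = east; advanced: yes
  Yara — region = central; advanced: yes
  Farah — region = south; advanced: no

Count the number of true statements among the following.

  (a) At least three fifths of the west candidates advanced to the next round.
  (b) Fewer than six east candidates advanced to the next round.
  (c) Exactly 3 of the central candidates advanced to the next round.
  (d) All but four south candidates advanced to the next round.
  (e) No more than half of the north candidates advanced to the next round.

(a) west: |A| = 6, |A ∩ B| = 3; needs |A ∩ B| / |A| ≥ 3/5 — false.
(b) east: |A| = 7, |A ∩ B| = 6; needs |A ∩ B| < 6 — false.
(c) central: |A| = 7, |A ∩ B| = 3; needs |A ∩ B| = 3 — true.
(d) south: |A| = 9, |A ∩ B| = 4; needs |A ∖ B| = 4 — false.
(e) north: |A| = 9, |A ∩ B| = 4; needs |A ∩ B| ≤ |A ∖ B| — true.

2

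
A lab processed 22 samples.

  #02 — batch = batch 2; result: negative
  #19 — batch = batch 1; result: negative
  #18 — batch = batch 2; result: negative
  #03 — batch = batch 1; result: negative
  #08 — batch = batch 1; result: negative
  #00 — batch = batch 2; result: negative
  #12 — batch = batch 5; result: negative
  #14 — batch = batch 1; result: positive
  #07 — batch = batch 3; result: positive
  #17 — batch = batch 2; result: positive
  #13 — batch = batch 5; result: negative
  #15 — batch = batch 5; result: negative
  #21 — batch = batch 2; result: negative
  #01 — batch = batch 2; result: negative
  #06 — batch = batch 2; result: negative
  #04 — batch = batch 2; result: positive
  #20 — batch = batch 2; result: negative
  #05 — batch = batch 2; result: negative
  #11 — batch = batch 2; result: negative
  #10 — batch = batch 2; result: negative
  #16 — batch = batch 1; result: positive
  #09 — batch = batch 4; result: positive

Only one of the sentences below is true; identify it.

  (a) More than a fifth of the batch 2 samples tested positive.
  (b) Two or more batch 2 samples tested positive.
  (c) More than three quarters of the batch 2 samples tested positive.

|A| = 12, |A ∩ B| = 2, |A ∖ B| = 10.
(a) requires |A ∩ B| / |A| > 1/5: false.
(b) requires |A ∩ B| ≥ 2: true.
(c) requires |A ∩ B| / |A| > 3/4: false.

(b)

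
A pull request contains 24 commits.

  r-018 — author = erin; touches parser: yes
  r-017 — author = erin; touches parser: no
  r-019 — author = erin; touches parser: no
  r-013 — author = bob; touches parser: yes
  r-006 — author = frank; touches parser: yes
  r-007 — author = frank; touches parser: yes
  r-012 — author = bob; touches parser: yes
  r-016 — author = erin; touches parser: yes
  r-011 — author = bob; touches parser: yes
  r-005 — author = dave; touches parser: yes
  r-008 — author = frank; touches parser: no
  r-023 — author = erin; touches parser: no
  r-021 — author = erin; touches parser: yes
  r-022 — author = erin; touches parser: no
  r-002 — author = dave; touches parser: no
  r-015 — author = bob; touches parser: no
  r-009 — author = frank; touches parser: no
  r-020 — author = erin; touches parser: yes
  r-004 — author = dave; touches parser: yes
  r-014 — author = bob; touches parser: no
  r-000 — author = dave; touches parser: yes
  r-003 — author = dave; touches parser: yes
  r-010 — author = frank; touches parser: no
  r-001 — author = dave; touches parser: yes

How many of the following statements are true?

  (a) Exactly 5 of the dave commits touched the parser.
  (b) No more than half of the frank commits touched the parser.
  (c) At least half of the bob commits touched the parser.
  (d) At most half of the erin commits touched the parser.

4

(a) dave: |A| = 6, |A ∩ B| = 5; needs |A ∩ B| = 5 — true.
(b) frank: |A| = 5, |A ∩ B| = 2; needs |A ∩ B| ≤ |A ∖ B| — true.
(c) bob: |A| = 5, |A ∩ B| = 3; needs |A ∩ B| ≥ |A ∖ B| — true.
(d) erin: |A| = 8, |A ∩ B| = 4; needs |A ∩ B| ≤ |A ∖ B| — true.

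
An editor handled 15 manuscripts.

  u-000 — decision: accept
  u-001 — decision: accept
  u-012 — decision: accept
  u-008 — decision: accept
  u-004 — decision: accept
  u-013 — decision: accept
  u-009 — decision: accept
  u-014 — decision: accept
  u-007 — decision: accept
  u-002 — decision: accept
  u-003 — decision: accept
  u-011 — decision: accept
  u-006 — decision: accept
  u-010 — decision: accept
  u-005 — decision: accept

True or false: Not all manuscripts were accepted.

Truth condition: A ⊄ B (|A ∖ B| ≥ 1).
|A| = 15, |A ∩ B| = 15, |A ∖ B| = 0.
So the statement is false.

False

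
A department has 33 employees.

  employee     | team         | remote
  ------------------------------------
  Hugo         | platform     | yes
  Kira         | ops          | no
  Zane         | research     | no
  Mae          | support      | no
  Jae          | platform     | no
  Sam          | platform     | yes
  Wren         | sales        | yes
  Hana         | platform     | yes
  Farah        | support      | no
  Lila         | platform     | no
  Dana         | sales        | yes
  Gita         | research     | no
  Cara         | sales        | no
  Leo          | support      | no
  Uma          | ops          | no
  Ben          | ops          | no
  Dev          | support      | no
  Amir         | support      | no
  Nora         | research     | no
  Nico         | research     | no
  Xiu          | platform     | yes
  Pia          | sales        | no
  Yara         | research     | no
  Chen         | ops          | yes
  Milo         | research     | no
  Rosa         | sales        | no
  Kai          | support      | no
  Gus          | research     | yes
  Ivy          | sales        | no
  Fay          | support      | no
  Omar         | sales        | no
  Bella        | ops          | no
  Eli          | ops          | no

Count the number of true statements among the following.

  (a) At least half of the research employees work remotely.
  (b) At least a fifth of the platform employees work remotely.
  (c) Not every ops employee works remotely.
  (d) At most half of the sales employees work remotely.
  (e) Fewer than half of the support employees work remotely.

(a) research: |A| = 7, |A ∩ B| = 1; needs |A ∩ B| ≥ |A ∖ B| — false.
(b) platform: |A| = 6, |A ∩ B| = 4; needs |A ∩ B| / |A| ≥ 1/5 — true.
(c) ops: |A| = 6, |A ∩ B| = 1; needs A ⊄ B (|A ∖ B| ≥ 1) — true.
(d) sales: |A| = 7, |A ∩ B| = 2; needs |A ∩ B| ≤ |A ∖ B| — true.
(e) support: |A| = 7, |A ∩ B| = 0; needs |A ∩ B| < |A ∖ B| — true.

4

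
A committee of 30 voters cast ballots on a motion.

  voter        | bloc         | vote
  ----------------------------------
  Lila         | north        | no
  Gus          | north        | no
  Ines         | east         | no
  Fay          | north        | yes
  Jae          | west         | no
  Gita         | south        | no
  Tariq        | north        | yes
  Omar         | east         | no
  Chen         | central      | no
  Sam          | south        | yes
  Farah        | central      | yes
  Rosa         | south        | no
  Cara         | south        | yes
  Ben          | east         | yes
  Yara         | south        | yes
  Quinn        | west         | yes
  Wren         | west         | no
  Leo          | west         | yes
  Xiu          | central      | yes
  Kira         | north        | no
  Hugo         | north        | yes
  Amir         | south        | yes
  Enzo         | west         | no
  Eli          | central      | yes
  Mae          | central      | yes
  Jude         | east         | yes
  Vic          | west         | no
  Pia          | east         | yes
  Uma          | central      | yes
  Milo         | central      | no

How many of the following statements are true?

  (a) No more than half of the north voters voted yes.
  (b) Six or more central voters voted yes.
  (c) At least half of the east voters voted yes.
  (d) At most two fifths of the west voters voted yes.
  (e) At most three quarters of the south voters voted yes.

4

(a) north: |A| = 6, |A ∩ B| = 3; needs |A ∩ B| ≤ |A ∖ B| — true.
(b) central: |A| = 7, |A ∩ B| = 5; needs |A ∩ B| ≥ 6 — false.
(c) east: |A| = 5, |A ∩ B| = 3; needs |A ∩ B| ≥ |A ∖ B| — true.
(d) west: |A| = 6, |A ∩ B| = 2; needs |A ∩ B| / |A| ≤ 2/5 — true.
(e) south: |A| = 6, |A ∩ B| = 4; needs |A ∩ B| / |A| ≤ 3/4 — true.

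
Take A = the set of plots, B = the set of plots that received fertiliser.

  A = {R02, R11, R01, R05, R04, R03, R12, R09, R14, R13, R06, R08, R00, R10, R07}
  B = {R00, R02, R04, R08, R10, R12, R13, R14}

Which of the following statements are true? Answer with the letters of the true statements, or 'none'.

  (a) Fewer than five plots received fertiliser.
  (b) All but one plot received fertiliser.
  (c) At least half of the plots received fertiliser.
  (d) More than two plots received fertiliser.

(c), (d)

|A| = 15, |A ∩ B| = 8, |A ∖ B| = 7.
(a) |A ∩ B| < 5: fails.
(b) |A ∖ B| = 1: fails.
(c) |A ∩ B| ≥ |A ∖ B|: holds.
(d) |A ∩ B| > 2: holds.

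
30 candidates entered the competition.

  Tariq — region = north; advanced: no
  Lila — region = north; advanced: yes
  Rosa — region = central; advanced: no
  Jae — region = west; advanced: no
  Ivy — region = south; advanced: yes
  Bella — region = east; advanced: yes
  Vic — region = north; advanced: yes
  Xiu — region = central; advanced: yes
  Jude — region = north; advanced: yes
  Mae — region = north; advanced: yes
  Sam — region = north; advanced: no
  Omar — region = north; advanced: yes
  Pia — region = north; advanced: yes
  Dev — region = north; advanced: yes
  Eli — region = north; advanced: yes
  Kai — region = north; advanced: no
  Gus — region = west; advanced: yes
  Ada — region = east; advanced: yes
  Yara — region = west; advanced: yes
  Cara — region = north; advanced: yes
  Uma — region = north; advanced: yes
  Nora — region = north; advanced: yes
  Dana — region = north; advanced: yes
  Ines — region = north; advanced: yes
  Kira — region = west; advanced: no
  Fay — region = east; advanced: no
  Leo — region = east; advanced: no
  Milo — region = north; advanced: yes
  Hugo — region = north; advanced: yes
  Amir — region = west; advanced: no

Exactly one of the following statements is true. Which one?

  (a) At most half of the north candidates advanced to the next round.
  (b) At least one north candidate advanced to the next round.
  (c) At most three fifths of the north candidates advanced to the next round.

|A| = 18, |A ∩ B| = 15, |A ∖ B| = 3.
(a) requires |A ∩ B| ≤ |A ∖ B|: false.
(b) requires A ∩ B ≠ ∅ (|A ∩ B| ≥ 1): true.
(c) requires |A ∩ B| / |A| ≤ 3/5: false.

(b)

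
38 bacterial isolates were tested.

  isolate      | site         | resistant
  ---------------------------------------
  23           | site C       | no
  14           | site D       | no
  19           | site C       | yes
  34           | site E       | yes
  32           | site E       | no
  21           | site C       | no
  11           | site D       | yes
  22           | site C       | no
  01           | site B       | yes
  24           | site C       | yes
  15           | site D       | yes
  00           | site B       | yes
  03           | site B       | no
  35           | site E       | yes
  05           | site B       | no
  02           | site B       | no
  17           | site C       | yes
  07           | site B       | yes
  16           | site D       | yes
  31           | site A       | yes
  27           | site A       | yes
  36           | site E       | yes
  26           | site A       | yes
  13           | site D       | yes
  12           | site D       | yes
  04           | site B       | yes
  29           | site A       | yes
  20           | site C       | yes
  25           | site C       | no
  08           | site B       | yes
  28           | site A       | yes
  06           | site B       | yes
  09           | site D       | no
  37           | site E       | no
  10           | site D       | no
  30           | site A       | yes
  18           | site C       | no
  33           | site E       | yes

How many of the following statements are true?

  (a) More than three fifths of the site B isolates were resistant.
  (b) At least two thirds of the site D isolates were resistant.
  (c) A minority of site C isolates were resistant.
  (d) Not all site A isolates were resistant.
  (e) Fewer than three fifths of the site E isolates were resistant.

2

(a) site B: |A| = 9, |A ∩ B| = 6; needs |A ∩ B| / |A| > 3/5 — true.
(b) site D: |A| = 8, |A ∩ B| = 5; needs |A ∩ B| / |A| ≥ 2/3 — false.
(c) site C: |A| = 9, |A ∩ B| = 4; needs |A ∩ B| < |A ∖ B| — true.
(d) site A: |A| = 6, |A ∩ B| = 6; needs A ⊄ B (|A ∖ B| ≥ 1) — false.
(e) site E: |A| = 6, |A ∩ B| = 4; needs |A ∩ B| / |A| < 3/5 — false.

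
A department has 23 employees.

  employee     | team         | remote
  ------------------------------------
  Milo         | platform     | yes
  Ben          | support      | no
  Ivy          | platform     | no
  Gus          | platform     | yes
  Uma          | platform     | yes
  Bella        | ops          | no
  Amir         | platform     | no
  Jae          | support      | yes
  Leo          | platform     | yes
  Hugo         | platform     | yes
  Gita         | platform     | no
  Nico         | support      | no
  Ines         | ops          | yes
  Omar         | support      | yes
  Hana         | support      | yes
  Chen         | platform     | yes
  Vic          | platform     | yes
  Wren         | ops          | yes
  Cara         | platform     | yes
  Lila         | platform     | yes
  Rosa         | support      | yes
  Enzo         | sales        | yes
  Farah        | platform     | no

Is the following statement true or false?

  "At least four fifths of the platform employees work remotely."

The determiner here denotes the relation: |A ∩ B| / |A| ≥ 4/5.
A (the restrictor) = {Milo, Ivy, Gus, Uma, Amir, Leo, Hugo, Gita, Chen, Vic, Cara, Lila, Farah}, |A| = 13.
A ∩ B = {Milo, Gus, Uma, Leo, Hugo, Chen, Vic, Cara, Lila}, so |A ∩ B| = 9.
A ∖ B = {Ivy, Amir, Gita, Farah}, so |A ∖ B| = 4.
|A ∩ B|/|A| = 9/13, so the statement is false.

False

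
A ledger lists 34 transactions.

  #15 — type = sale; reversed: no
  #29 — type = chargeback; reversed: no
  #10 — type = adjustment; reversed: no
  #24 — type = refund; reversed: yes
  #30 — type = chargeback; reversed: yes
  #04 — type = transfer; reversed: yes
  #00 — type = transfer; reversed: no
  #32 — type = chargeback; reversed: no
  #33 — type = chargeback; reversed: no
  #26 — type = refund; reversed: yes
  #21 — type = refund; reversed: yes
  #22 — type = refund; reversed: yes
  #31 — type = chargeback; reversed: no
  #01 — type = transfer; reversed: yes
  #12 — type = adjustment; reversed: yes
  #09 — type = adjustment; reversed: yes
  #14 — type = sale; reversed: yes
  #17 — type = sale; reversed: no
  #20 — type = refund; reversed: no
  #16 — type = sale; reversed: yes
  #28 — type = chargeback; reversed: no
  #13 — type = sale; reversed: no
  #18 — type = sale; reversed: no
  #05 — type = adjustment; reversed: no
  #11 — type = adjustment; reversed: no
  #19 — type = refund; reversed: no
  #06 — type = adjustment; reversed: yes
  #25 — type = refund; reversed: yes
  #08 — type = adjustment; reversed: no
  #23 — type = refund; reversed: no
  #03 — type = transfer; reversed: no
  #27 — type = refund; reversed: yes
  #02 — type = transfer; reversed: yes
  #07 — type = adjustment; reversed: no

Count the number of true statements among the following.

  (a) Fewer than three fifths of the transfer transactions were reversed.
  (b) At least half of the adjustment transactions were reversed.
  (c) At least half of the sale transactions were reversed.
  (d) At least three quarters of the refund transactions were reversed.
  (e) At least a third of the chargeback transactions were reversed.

0

(a) transfer: |A| = 5, |A ∩ B| = 3; needs |A ∩ B| / |A| < 3/5 — false.
(b) adjustment: |A| = 8, |A ∩ B| = 3; needs |A ∩ B| ≥ |A ∖ B| — false.
(c) sale: |A| = 6, |A ∩ B| = 2; needs |A ∩ B| ≥ |A ∖ B| — false.
(d) refund: |A| = 9, |A ∩ B| = 6; needs |A ∩ B| / |A| ≥ 3/4 — false.
(e) chargeback: |A| = 6, |A ∩ B| = 1; needs |A ∩ B| / |A| ≥ 1/3 — false.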